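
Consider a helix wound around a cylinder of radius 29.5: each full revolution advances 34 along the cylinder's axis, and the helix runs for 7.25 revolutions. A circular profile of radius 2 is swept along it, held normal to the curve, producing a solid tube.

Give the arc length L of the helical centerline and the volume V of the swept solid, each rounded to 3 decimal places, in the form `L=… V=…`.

2πR = 2π·29.5 = 185.353967
per-turn = √(185.353967² + 34²) = √(34356.0929 + 1156) = √35512.0929 = 188.446525
L = 7.25 × 188.446525 = 1366.237309
V = π·2² × L = 12.566371 × 1366.237309 = 17168.644370

L=1366.237 V=17168.644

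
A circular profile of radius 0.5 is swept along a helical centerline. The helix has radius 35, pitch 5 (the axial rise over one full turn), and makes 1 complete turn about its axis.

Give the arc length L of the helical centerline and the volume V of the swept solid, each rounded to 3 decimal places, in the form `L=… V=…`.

L=219.968 V=172.763

2πR = 2π·35 = 219.911486
per-turn = √(219.911486² + 5²) = √(48361.0616 + 25) = √48386.0616 = 219.968319
L = 1 × 219.968319 = 219.968319
V = π·0.5² × L = 0.785398 × 219.968319 = 172.762714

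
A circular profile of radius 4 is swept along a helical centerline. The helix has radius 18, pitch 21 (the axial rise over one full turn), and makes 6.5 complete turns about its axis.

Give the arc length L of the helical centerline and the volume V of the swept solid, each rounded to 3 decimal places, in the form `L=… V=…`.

2πR = 2π·18 = 113.097336
per-turn = √(113.097336² + 21²) = √(12791.0073 + 441) = √13232.0073 = 115.030463
L = 6.5 × 115.030463 = 747.698006
V = π·4² × L = 50.265482 × 747.698006 = 37583.401018

L=747.698 V=37583.401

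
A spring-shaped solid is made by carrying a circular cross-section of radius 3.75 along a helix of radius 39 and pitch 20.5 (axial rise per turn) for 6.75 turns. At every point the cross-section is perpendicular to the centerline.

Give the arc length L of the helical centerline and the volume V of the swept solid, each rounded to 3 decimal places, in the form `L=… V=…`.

2πR = 2π·39 = 245.044227
per-turn = √(245.044227² + 20.5²) = √(60046.6732 + 420.25) = √60466.9232 = 245.900230
L = 6.75 × 245.900230 = 1659.826553
V = π·3.75² × L = 44.178647 × 1659.826553 = 73328.890869

L=1659.827 V=73328.891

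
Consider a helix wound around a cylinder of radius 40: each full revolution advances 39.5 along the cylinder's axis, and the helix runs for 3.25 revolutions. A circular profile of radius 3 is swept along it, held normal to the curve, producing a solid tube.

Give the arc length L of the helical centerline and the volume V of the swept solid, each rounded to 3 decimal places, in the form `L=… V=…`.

L=826.841 V=23378.368

2πR = 2π·40 = 251.327412
per-turn = √(251.327412² + 39.5²) = √(63165.4682 + 1560.25) = √64725.7182 = 254.412496
L = 3.25 × 254.412496 = 826.840612
V = π·3² × L = 28.274334 × 826.840612 = 23378.367539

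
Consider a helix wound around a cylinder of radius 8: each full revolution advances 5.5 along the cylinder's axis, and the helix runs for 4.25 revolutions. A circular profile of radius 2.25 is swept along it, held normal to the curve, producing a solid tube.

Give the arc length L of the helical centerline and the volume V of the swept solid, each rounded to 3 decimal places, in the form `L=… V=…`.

2πR = 2π·8 = 50.265482
per-turn = √(50.265482² + 5.5²) = √(2526.6187 + 30.25) = √2556.8687 = 50.565489
L = 4.25 × 50.565489 = 214.903330
V = π·2.25² × L = 15.904313 × 214.903330 = 3417.889789

L=214.903 V=3417.890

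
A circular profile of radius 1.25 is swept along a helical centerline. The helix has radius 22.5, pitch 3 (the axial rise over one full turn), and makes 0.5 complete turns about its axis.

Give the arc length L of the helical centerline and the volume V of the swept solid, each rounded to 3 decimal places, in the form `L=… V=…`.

L=70.702 V=347.056

2πR = 2π·22.5 = 141.371669
per-turn = √(141.371669² + 3²) = √(19985.9489 + 9) = √19994.9489 = 141.403497
L = 0.5 × 141.403497 = 70.701748
V = π·1.25² × L = 4.908739 × 70.701748 = 347.056396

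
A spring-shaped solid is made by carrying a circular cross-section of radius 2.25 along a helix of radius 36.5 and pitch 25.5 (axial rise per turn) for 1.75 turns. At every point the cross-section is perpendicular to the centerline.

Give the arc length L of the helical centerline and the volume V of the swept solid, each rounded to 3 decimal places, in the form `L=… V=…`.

L=403.812 V=6422.349

2πR = 2π·36.5 = 229.336264
per-turn = √(229.336264² + 25.5²) = √(52595.1219 + 650.25) = √53245.3719 = 230.749587
L = 1.75 × 230.749587 = 403.811777
V = π·2.25² × L = 15.904313 × 403.811777 = 6422.348818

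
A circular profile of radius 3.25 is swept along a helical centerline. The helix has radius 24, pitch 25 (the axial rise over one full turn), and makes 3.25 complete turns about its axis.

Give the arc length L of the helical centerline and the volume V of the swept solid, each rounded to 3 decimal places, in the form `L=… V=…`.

L=496.778 V=16484.616

2πR = 2π·24 = 150.796447
per-turn = √(150.796447² + 25²) = √(22739.5685 + 625) = √23364.5685 = 152.854730
L = 3.25 × 152.854730 = 496.777873
V = π·3.25² × L = 33.183072 × 496.777873 = 16484.616132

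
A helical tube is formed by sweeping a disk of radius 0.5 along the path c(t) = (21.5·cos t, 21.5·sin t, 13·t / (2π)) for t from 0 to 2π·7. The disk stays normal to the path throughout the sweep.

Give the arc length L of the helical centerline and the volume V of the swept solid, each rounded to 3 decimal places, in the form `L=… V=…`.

L=949.988 V=746.119

2πR = 2π·21.5 = 135.088484
per-turn = √(135.088484² + 13²) = √(18248.8985 + 169) = √18417.8985 = 135.712559
L = 7 × 135.712559 = 949.987910
V = π·0.5² × L = 0.785398 × 949.987910 = 746.118759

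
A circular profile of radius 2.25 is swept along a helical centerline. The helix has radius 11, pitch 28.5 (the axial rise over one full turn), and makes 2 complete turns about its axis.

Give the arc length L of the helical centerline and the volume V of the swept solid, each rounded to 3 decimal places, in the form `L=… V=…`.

L=149.521 V=2378.030

2πR = 2π·11 = 69.115038
per-turn = √(69.115038² + 28.5²) = √(4776.8885 + 812.25) = √5589.1385 = 74.760541
L = 2 × 74.760541 = 149.521083
V = π·2.25² × L = 15.904313 × 149.521083 = 2378.030068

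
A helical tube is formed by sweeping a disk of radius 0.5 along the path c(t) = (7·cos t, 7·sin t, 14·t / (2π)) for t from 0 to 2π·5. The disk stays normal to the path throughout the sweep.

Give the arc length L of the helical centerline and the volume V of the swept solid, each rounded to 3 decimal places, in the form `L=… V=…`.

2πR = 2π·7 = 43.982297
per-turn = √(43.982297² + 14²) = √(1934.4425 + 196) = √2130.4425 = 46.156716
L = 5 × 46.156716 = 230.783582
V = π·0.5² × L = 0.785398 × 230.783582 = 181.257001

L=230.784 V=181.257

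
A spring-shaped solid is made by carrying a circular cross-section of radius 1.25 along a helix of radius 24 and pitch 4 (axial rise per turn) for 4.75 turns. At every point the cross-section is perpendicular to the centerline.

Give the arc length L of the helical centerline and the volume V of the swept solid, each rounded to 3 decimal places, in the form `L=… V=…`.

2πR = 2π·24 = 150.796447
per-turn = √(150.796447² + 4²) = √(22739.5685 + 16) = √22755.5685 = 150.849490
L = 4.75 × 150.849490 = 716.535076
V = π·1.25² × L = 4.908739 × 716.535076 = 3517.283330

L=716.535 V=3517.283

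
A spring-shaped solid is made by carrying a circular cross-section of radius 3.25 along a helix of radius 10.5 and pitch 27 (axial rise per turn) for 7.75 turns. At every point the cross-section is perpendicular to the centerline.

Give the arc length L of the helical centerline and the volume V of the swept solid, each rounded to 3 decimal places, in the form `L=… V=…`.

2πR = 2π·10.5 = 65.973446
per-turn = √(65.973446² + 27²) = √(4352.4955 + 729) = √5081.4955 = 71.284609
L = 7.75 × 71.284609 = 552.455723
V = π·3.25² × L = 33.183072 × 552.455723 = 18332.178258

L=552.456 V=18332.178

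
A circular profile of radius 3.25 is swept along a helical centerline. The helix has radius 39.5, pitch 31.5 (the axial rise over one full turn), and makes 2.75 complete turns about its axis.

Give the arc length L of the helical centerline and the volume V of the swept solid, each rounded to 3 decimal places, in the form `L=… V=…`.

2πR = 2π·39.5 = 248.185820
per-turn = √(248.185820² + 31.5²) = √(61596.2011 + 992.25) = √62588.4511 = 250.176840
L = 2.75 × 250.176840 = 687.986309
V = π·3.25² × L = 33.183072 × 687.986309 = 22829.499500

L=687.986 V=22829.499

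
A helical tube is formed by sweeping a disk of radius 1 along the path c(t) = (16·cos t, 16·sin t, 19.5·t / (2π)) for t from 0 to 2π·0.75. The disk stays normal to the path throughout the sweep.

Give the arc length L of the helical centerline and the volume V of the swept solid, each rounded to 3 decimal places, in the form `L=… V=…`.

L=76.804 V=241.285

2πR = 2π·16 = 100.530965
per-turn = √(100.530965² + 19.5²) = √(10106.4749 + 380.25) = √10486.7249 = 102.404711
L = 0.75 × 102.404711 = 76.803534
V = π·1² × L = 3.141593 × 76.803534 = 241.285417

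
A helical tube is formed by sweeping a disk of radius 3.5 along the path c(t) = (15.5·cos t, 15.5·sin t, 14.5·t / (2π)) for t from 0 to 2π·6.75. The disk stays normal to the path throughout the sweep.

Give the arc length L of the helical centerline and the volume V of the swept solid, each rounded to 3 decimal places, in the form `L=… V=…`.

L=664.624 V=25577.747

2πR = 2π·15.5 = 97.389372
per-turn = √(97.389372² + 14.5²) = √(9484.6898 + 210.25) = √9694.9398 = 98.462886
L = 6.75 × 98.462886 = 664.624477
V = π·3.5² × L = 38.484510 × 664.624477 = 25577.747352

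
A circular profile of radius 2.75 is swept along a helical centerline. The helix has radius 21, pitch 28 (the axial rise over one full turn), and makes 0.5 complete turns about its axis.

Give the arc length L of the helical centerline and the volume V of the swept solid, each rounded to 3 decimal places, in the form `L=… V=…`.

2πR = 2π·21 = 131.946891
per-turn = √(131.946891² + 28²) = √(17409.9822 + 784) = √18193.9822 = 134.885070
L = 0.5 × 134.885070 = 67.442535
V = π·2.75² × L = 23.758294 × 67.442535 = 1602.319607

L=67.443 V=1602.320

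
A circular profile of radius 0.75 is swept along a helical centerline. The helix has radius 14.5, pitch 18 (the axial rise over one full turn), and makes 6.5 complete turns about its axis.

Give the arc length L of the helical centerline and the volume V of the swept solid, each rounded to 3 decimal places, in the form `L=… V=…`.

L=603.638 V=1066.716

2πR = 2π·14.5 = 91.106187
per-turn = √(91.106187² + 18²) = √(8300.3373 + 324) = √8624.3373 = 92.867310
L = 6.5 × 92.867310 = 603.637516
V = π·0.75² × L = 1.767146 × 603.637516 = 1066.715542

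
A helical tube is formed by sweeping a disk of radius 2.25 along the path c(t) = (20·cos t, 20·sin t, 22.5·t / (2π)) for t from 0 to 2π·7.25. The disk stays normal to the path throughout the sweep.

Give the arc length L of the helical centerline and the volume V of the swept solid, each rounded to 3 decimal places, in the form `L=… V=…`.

L=925.550 V=14720.243

2πR = 2π·20 = 125.663706
per-turn = √(125.663706² + 22.5²) = √(15791.3670 + 506.25) = √16297.6170 = 127.662121
L = 7.25 × 127.662121 = 925.550375
V = π·2.25² × L = 15.904313 × 925.550375 = 14720.242677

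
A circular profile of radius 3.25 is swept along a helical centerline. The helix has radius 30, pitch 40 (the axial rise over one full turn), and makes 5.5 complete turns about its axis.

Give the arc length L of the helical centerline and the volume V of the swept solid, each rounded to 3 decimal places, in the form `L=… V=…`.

2πR = 2π·30 = 188.495559
per-turn = √(188.495559² + 40²) = √(35530.5758 + 1600) = √37130.5758 = 192.692957
L = 5.5 × 192.692957 = 1059.811266
V = π·3.25² × L = 33.183072 × 1059.811266 = 35167.793970

L=1059.811 V=35167.794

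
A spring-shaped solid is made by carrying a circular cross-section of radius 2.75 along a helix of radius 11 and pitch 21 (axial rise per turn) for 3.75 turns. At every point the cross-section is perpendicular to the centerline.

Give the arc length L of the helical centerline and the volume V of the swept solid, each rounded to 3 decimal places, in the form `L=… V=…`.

L=270.881 V=6435.672

2πR = 2π·11 = 69.115038
per-turn = √(69.115038² + 21²) = √(4776.8885 + 441) = √5217.8885 = 72.234954
L = 3.75 × 72.234954 = 270.881076
V = π·2.75² × L = 23.758294 × 270.881076 = 6435.672368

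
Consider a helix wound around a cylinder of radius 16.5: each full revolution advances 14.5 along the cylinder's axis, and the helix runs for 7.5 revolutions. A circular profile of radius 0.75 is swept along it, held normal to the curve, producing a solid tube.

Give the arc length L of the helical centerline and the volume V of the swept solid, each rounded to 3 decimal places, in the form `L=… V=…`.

L=785.112 V=1387.408

2πR = 2π·16.5 = 103.672558
per-turn = √(103.672558² + 14.5²) = √(10747.9992 + 210.25) = √10958.2492 = 104.681656
L = 7.5 × 104.681656 = 785.112423
V = π·0.75² × L = 1.767146 × 785.112423 = 1387.408174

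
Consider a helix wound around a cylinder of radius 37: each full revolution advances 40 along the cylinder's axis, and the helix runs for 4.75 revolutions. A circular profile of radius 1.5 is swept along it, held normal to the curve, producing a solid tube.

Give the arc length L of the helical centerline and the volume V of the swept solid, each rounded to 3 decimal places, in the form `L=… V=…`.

L=1120.496 V=7920.321

2πR = 2π·37 = 232.477856
per-turn = √(232.477856² + 40²) = √(54045.9537 + 1600) = √55645.9537 = 235.893946
L = 4.75 × 235.893946 = 1120.496243
V = π·1.5² × L = 7.068583 × 1120.496243 = 7920.321221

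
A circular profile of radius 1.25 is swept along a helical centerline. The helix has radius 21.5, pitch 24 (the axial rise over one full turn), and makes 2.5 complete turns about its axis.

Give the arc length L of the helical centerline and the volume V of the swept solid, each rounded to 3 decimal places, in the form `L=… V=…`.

L=343.010 V=1683.745

2πR = 2π·21.5 = 135.088484
per-turn = √(135.088484² + 24²) = √(18248.8985 + 576) = √18824.8985 = 137.203858
L = 2.5 × 137.203858 = 343.009644
V = π·1.25² × L = 4.908739 × 343.009644 = 1683.744653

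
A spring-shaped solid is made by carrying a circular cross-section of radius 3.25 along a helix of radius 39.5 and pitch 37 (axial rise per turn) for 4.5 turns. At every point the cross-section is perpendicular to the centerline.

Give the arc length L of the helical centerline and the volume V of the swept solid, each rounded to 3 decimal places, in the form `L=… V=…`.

L=1129.179 V=37469.630

2πR = 2π·39.5 = 248.185820
per-turn = √(248.185820² + 37²) = √(61596.2011 + 1369) = √62965.2011 = 250.928677
L = 4.5 × 250.928677 = 1129.179048
V = π·3.25² × L = 33.183072 × 1129.179048 = 37469.630094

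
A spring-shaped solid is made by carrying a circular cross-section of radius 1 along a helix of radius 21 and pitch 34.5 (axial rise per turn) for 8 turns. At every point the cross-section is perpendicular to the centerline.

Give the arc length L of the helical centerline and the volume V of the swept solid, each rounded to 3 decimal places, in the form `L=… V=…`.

2πR = 2π·21 = 131.946891
per-turn = √(131.946891² + 34.5²) = √(17409.9822 + 1190.25) = √18600.2322 = 136.382668
L = 8 × 136.382668 = 1091.061345
V = π·1² × L = 3.141593 × 1091.061345 = 3427.670306

L=1091.061 V=3427.670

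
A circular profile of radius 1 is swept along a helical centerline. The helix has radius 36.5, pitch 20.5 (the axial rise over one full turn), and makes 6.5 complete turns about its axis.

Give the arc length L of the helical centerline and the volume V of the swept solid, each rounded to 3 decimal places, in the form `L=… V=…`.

2πR = 2π·36.5 = 229.336264
per-turn = √(229.336264² + 20.5²) = √(52595.1219 + 420.25) = √53015.3719 = 230.250672
L = 6.5 × 230.250672 = 1496.629367
V = π·1² × L = 3.141593 × 1496.629367 = 4701.799823

L=1496.629 V=4701.800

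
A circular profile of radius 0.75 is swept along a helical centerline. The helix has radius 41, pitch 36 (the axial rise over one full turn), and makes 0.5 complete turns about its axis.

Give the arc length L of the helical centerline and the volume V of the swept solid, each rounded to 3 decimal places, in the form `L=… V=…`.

L=130.057 V=229.830

2πR = 2π·41 = 257.610598
per-turn = √(257.610598² + 36²) = √(66363.2200 + 1296) = √67659.2200 = 260.113860
L = 0.5 × 260.113860 = 130.056930
V = π·0.75² × L = 1.767146 × 130.056930 = 229.829566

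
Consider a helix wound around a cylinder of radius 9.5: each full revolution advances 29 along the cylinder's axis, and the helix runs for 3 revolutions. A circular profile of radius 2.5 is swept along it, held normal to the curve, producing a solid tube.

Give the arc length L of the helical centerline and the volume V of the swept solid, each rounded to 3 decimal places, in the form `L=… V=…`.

L=199.086 V=3909.050

2πR = 2π·9.5 = 59.690260
per-turn = √(59.690260² + 29²) = √(3562.9272 + 841) = √4403.9272 = 66.362092
L = 3 × 66.362092 = 199.086275
V = π·2.5² × L = 19.634954 × 199.086275 = 3909.049859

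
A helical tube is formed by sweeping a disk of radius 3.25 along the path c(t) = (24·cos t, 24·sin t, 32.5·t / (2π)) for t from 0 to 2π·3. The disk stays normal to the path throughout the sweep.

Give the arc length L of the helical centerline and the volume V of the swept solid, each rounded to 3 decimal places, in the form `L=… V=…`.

2πR = 2π·24 = 150.796447
per-turn = √(150.796447² + 32.5²) = √(22739.5685 + 1056.25) = √23795.8185 = 154.258933
L = 3 × 154.258933 = 462.776800
V = π·3.25² × L = 33.183072 × 462.776800 = 15356.356070

L=462.777 V=15356.356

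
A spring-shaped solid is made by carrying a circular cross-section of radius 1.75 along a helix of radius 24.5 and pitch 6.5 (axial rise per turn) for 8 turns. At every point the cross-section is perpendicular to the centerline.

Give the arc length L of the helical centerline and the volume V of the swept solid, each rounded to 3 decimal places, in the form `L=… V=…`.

L=1232.602 V=11859.018

2πR = 2π·24.5 = 153.938040
per-turn = √(153.938040² + 6.5²) = √(23696.9202 + 42.25) = √23739.1702 = 154.075209
L = 8 × 154.075209 = 1232.601676
V = π·1.75² × L = 9.621128 × 1232.601676 = 11859.017880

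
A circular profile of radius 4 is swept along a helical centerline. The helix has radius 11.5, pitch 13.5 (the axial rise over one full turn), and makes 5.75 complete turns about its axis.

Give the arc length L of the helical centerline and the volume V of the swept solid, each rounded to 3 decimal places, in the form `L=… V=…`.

2πR = 2π·11.5 = 72.256631
per-turn = √(72.256631² + 13.5²) = √(5221.0207 + 182.25) = √5403.2707 = 73.506943
L = 5.75 × 73.506943 = 422.664925
V = π·4² × L = 50.265482 × 422.664925 = 21245.456351

L=422.665 V=21245.456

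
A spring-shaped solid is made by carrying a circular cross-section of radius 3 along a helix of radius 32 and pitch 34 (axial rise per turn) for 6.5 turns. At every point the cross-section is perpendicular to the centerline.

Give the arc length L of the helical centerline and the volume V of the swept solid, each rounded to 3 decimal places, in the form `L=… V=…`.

L=1325.457 V=37476.403

2πR = 2π·32 = 201.061930
per-turn = √(201.061930² + 34²) = √(40425.8996 + 1156) = √41581.8996 = 203.916404
L = 6.5 × 203.916404 = 1325.456623
V = π·3² × L = 28.274334 × 1325.456623 = 37476.403103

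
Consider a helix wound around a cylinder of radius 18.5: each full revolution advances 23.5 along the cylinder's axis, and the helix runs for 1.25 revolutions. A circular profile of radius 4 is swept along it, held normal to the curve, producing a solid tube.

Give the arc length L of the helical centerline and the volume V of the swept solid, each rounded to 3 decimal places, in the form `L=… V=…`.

2πR = 2π·18.5 = 116.238928
per-turn = √(116.238928² + 23.5²) = √(13511.4884 + 552.25) = √14063.7384 = 118.590634
L = 1.25 × 118.590634 = 148.238292
V = π·4² × L = 50.265482 × 148.238292 = 7451.269279

L=148.238 V=7451.269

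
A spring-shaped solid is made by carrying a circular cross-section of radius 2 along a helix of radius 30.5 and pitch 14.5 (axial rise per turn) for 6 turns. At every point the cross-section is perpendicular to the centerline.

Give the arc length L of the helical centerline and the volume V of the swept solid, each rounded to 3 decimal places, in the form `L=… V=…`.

2πR = 2π·30.5 = 191.637152
per-turn = √(191.637152² + 14.5²) = √(36724.7980 + 210.25) = √36935.0480 = 192.184932
L = 6 × 192.184932 = 1153.109590
V = π·2² × L = 12.566371 × 1153.109590 = 14490.402470

L=1153.110 V=14490.402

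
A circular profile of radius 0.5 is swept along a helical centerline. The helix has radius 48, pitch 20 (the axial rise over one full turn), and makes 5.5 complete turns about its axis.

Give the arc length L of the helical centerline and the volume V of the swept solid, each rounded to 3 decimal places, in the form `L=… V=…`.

2πR = 2π·48 = 301.592895
per-turn = √(301.592895² + 20²) = √(90958.2742 + 400) = √91358.2742 = 302.255313
L = 5.5 × 302.255313 = 1662.404221
V = π·0.5² × L = 0.785398 × 1662.404221 = 1305.649222

L=1662.404 V=1305.649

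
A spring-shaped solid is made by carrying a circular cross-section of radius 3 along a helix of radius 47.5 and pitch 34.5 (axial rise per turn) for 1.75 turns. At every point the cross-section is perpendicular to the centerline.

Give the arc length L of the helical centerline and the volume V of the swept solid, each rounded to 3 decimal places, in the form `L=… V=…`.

2πR = 2π·47.5 = 298.451302
per-turn = √(298.451302² + 34.5²) = √(89073.1797 + 1190.25) = √90263.4297 = 300.438729
L = 1.75 × 300.438729 = 525.767775
V = π·3² × L = 28.274334 × 525.767775 = 14865.733623

L=525.768 V=14865.734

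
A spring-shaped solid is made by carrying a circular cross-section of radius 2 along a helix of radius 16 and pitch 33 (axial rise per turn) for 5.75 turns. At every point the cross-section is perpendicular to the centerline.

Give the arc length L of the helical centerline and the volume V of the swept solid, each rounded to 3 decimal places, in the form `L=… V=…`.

L=608.400 V=7645.378

2πR = 2π·16 = 100.530965
per-turn = √(100.530965² + 33²) = √(10106.4749 + 1089) = √11195.4749 = 105.808671
L = 5.75 × 105.808671 = 608.399860
V = π·2² × L = 12.566371 × 608.399860 = 7645.378117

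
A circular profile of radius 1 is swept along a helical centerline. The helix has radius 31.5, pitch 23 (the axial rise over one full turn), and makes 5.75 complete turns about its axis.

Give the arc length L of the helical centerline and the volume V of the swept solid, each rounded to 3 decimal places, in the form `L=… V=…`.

2πR = 2π·31.5 = 197.920337
per-turn = √(197.920337² + 23²) = √(39172.4599 + 529) = √39701.4599 = 199.252252
L = 5.75 × 199.252252 = 1145.700448
V = π·1² × L = 3.141593 × 1145.700448 = 3599.324111

L=1145.700 V=3599.324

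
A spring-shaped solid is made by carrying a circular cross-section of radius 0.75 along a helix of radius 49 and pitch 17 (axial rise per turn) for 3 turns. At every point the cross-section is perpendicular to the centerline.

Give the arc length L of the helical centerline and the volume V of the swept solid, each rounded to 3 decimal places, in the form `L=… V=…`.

2πR = 2π·49 = 307.876080
per-turn = √(307.876080² + 17²) = √(94787.6807 + 289) = √95076.6807 = 308.345068
L = 3 × 308.345068 = 925.035203
V = π·0.75² × L = 1.767146 × 925.035203 = 1634.672136

L=925.035 V=1634.672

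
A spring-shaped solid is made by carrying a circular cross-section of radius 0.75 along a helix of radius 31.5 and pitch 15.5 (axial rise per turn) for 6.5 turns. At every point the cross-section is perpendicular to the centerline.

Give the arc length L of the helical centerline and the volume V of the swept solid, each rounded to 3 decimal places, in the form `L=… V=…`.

L=1290.421 V=2280.363

2πR = 2π·31.5 = 197.920337
per-turn = √(197.920337² + 15.5²) = √(39172.4599 + 240.25) = √39412.7099 = 198.526346
L = 6.5 × 198.526346 = 1290.421246
V = π·0.75² × L = 1.767146 × 1290.421246 = 2280.362572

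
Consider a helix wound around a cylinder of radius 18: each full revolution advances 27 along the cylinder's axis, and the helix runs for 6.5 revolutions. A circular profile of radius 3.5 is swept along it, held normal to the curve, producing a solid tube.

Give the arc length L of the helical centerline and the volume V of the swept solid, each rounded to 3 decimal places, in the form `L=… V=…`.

L=755.791 V=29086.253

2πR = 2π·18 = 113.097336
per-turn = √(113.097336² + 27²) = √(12791.0073 + 729) = √13520.0073 = 116.275566
L = 6.5 × 116.275566 = 755.791181
V = π·3.5² × L = 38.484510 × 755.791181 = 29086.253250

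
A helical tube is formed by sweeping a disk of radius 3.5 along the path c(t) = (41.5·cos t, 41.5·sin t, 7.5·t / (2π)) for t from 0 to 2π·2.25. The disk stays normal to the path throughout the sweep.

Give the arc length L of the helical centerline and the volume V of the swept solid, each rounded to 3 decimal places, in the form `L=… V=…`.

L=586.935 V=22587.908

2πR = 2π·41.5 = 260.752190
per-turn = √(260.752190² + 7.5²) = √(67991.7047 + 56.25) = √68047.9547 = 260.860029
L = 2.25 × 260.860029 = 586.935065
V = π·3.5² × L = 38.484510 × 586.935065 = 22587.908390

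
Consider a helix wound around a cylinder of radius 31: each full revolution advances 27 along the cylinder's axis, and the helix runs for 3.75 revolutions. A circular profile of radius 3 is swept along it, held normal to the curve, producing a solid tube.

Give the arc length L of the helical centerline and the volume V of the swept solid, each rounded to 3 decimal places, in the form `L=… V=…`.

L=737.404 V=20849.620

2πR = 2π·31 = 194.778745
per-turn = √(194.778745² + 27²) = √(37938.7593 + 729) = √38667.7593 = 196.641194
L = 3.75 × 196.641194 = 737.404479
V = π·3² × L = 28.274334 × 737.404479 = 20849.620441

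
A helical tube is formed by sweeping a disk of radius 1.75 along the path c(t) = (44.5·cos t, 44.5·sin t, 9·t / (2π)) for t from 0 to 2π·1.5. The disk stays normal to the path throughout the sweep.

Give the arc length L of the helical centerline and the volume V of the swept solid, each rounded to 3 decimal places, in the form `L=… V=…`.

L=419.620 V=4037.216

2πR = 2π·44.5 = 279.601746
per-turn = √(279.601746² + 9²) = √(78177.1365 + 81) = √78258.1365 = 279.746558
L = 1.5 × 279.746558 = 419.619836
V = π·1.75² × L = 9.621128 × 419.619836 = 4037.215947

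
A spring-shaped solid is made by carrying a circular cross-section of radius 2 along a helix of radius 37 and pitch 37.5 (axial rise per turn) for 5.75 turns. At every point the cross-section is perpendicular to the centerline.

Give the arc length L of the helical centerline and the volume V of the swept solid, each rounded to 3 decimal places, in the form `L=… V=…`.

L=1354.027 V=17015.202

2πR = 2π·37 = 232.477856
per-turn = √(232.477856² + 37.5²) = √(54045.9537 + 1406.25) = √55452.2037 = 235.482916
L = 5.75 × 235.482916 = 1354.026767
V = π·2² × L = 12.566371 × 1354.026767 = 17015.202172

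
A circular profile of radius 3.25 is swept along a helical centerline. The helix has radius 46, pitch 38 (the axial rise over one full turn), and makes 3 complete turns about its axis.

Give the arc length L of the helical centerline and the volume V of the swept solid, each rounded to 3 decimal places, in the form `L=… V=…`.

L=874.542 V=29019.977

2πR = 2π·46 = 289.026524
per-turn = √(289.026524² + 38²) = √(83536.3317 + 1444) = √84980.3317 = 291.513862
L = 3 × 291.513862 = 874.541586
V = π·3.25² × L = 33.183072 × 874.541586 = 29019.976753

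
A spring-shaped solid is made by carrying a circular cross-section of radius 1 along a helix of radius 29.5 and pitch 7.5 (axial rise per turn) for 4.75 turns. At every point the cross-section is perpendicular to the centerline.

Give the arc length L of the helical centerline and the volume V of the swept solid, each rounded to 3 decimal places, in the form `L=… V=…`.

2πR = 2π·29.5 = 185.353967
per-turn = √(185.353967² + 7.5²) = √(34356.0929 + 56.25) = √34412.3429 = 185.505641
L = 4.75 × 185.505641 = 881.151796
V = π·1² × L = 3.141593 × 881.151796 = 2768.220008

L=881.152 V=2768.220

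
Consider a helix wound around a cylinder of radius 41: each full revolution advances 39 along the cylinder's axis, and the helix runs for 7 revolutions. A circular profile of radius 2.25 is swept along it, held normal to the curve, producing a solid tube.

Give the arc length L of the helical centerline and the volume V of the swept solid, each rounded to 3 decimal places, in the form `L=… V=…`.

L=1823.822 V=29006.636

2πR = 2π·41 = 257.610598
per-turn = √(257.610598² + 39²) = √(66363.2200 + 1521) = √67884.2200 = 260.546004
L = 7 × 260.546004 = 1823.822025
V = π·2.25² × L = 15.904313 × 1823.822025 = 29006.635997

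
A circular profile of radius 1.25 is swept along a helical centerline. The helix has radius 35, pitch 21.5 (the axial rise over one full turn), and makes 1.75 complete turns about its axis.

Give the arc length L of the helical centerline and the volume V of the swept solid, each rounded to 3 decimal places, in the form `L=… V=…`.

2πR = 2π·35 = 219.911486
per-turn = √(219.911486² + 21.5²) = √(48361.0616 + 462.25) = √48823.3116 = 220.959977
L = 1.75 × 220.959977 = 386.679960
V = π·1.25² × L = 4.908739 × 386.679960 = 1898.110816

L=386.680 V=1898.111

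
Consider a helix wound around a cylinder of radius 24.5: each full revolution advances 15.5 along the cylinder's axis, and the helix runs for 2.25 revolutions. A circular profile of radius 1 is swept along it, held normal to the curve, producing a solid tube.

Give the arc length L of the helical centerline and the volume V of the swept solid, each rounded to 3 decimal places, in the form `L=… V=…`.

2πR = 2π·24.5 = 153.938040
per-turn = √(153.938040² + 15.5²) = √(23696.9202 + 240.25) = √23937.1702 = 154.716419
L = 2.25 × 154.716419 = 348.111942
V = π·1² × L = 3.141593 × 348.111942 = 1093.625919

L=348.112 V=1093.626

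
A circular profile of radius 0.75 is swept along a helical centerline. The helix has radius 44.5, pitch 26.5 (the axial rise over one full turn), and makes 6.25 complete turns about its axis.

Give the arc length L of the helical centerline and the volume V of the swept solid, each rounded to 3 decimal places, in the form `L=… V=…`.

L=1755.342 V=3101.946

2πR = 2π·44.5 = 279.601746
per-turn = √(279.601746² + 26.5²) = √(78177.1365 + 702.25) = √78879.3865 = 280.854743
L = 6.25 × 280.854743 = 1755.342141
V = π·0.75² × L = 1.767146 × 1755.342141 = 3101.945612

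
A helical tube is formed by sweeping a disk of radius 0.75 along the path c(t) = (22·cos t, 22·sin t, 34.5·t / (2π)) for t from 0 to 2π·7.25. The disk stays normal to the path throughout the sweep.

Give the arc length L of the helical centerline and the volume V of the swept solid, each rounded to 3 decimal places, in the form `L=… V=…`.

2πR = 2π·22 = 138.230077
per-turn = √(138.230077² + 34.5²) = √(19107.5541 + 1190.25) = √20297.8041 = 142.470362
L = 7.25 × 142.470362 = 1032.910126
V = π·0.75² × L = 1.767146 × 1032.910126 = 1825.302861

L=1032.910 V=1825.303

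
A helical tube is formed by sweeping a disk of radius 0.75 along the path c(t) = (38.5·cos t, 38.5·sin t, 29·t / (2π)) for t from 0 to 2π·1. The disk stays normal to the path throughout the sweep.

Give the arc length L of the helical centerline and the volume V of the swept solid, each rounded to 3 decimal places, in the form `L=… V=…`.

2πR = 2π·38.5 = 241.902634
per-turn = √(241.902634² + 29²) = √(58516.8845 + 841) = √59357.8845 = 243.634736
L = 1 × 243.634736 = 243.634736
V = π·0.75² × L = 1.767146 × 243.634736 = 430.538117

L=243.635 V=430.538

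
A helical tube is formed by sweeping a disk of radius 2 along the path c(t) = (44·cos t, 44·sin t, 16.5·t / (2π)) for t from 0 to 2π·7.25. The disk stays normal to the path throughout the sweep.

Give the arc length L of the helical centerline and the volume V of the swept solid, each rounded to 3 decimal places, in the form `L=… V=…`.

L=2007.903 V=25232.050

2πR = 2π·44 = 276.460154
per-turn = √(276.460154² + 16.5²) = √(76430.2165 + 272.25) = √76702.4665 = 276.952101
L = 7.25 × 276.952101 = 2007.902735
V = π·2² × L = 12.566371 × 2007.902735 = 25232.049929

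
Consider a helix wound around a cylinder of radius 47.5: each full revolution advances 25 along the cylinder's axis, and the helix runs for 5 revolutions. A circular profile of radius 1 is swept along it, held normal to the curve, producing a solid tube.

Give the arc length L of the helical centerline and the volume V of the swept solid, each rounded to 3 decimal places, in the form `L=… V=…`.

2πR = 2π·47.5 = 298.451302
per-turn = √(298.451302² + 25²) = √(89073.1797 + 625) = √89698.1797 = 299.496544
L = 5 × 299.496544 = 1497.482719
V = π·1² × L = 3.141593 × 1497.482719 = 4704.480708

L=1497.483 V=4704.481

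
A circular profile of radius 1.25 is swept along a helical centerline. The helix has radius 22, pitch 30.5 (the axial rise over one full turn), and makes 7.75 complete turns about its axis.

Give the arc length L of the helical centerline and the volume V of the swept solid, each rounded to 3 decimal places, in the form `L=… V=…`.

L=1097.051 V=5385.136

2πR = 2π·22 = 138.230077
per-turn = √(138.230077² + 30.5²) = √(19107.5541 + 930.25) = √20037.8041 = 141.554951
L = 7.75 × 141.554951 = 1097.050869
V = π·1.25² × L = 4.908739 × 1097.050869 = 5385.135862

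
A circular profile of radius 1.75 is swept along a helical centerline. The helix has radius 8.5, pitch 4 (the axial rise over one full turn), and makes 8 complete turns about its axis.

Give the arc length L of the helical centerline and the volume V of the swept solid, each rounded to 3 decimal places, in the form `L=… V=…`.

L=428.453 V=4122.204

2πR = 2π·8.5 = 53.407075
per-turn = √(53.407075² + 4²) = √(2852.3157 + 16) = √2868.3157 = 53.556659
L = 8 × 53.556659 = 428.453268
V = π·1.75² × L = 9.621128 × 428.453268 = 4122.203522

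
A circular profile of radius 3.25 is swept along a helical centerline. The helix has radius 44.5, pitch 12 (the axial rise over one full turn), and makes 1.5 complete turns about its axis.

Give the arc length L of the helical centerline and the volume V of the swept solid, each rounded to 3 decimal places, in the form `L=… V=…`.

L=419.789 V=13929.879

2πR = 2π·44.5 = 279.601746
per-turn = √(279.601746² + 12²) = √(78177.1365 + 144) = √78321.1365 = 279.859137
L = 1.5 × 279.859137 = 419.788705
V = π·3.25² × L = 33.183072 × 419.788705 = 13929.879000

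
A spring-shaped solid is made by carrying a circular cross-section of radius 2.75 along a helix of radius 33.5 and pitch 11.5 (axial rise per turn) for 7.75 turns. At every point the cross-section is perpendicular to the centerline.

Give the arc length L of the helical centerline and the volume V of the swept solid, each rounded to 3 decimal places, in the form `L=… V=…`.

2πR = 2π·33.5 = 210.486708
per-turn = √(210.486708² + 11.5²) = √(44304.6542 + 132.25) = √44436.9042 = 210.800627
L = 7.75 × 210.800627 = 1633.704856
V = π·2.75² × L = 23.758294 × 1633.704856 = 38814.040997

L=1633.705 V=38814.041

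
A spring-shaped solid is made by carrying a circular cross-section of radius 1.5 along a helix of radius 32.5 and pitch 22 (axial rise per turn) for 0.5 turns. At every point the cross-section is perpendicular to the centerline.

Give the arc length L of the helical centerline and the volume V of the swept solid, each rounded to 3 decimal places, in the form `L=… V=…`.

2πR = 2π·32.5 = 204.203522
per-turn = √(204.203522² + 22²) = √(41699.0786 + 484) = √42183.0786 = 205.385196
L = 0.5 × 205.385196 = 102.692598
V = π·1.5² × L = 7.068583 × 102.692598 = 725.891200

L=102.693 V=725.891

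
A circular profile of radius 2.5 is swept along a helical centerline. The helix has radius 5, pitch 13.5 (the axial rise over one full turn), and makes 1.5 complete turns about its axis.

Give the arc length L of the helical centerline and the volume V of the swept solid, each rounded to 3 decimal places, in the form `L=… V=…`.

2πR = 2π·5 = 31.415927
per-turn = √(31.415927² + 13.5²) = √(986.9604 + 182.25) = √1169.2104 = 34.193719
L = 1.5 × 34.193719 = 51.290579
V = π·2.5² × L = 19.634954 × 51.290579 = 1007.088163

L=51.291 V=1007.088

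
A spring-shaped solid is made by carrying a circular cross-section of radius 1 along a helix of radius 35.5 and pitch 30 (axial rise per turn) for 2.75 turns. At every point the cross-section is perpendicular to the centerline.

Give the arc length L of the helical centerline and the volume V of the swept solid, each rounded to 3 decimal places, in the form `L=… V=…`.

L=618.919 V=1944.392

2πR = 2π·35.5 = 223.053078
per-turn = √(223.053078² + 30²) = √(49752.6758 + 900) = √50652.6758 = 225.061493
L = 2.75 × 225.061493 = 618.919107
V = π·1² × L = 3.141593 × 618.919107 = 1944.391719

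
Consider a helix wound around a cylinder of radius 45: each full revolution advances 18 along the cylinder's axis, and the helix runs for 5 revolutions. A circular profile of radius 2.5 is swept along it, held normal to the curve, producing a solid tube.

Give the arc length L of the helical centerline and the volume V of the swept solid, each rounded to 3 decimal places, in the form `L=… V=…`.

L=1416.579 V=27814.456

2πR = 2π·45 = 282.743339
per-turn = √(282.743339² + 18²) = √(79943.7956 + 324) = √80267.7956 = 283.315717
L = 5 × 283.315717 = 1416.578586
V = π·2.5² × L = 19.634954 × 1416.578586 = 27814.455500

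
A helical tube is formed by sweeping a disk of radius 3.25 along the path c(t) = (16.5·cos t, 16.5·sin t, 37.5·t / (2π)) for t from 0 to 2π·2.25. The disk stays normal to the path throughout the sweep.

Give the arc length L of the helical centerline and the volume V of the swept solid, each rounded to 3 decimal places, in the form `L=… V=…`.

2πR = 2π·16.5 = 103.672558
per-turn = √(103.672558² + 37.5²) = √(10747.9992 + 1406.25) = √12154.2492 = 110.246311
L = 2.25 × 110.246311 = 248.054201
V = π·3.25² × L = 33.183072 × 248.054201 = 8231.200505

L=248.054 V=8231.201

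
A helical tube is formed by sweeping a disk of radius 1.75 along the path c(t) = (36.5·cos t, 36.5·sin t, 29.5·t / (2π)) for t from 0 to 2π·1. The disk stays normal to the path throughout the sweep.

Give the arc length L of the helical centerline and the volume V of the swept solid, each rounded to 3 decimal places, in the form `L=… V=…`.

L=231.226 V=2224.653

2πR = 2π·36.5 = 229.336264
per-turn = √(229.336264² + 29.5²) = √(52595.1219 + 870.25) = √53465.3719 = 231.225803
L = 1 × 231.225803 = 231.225803
V = π·1.75² × L = 9.621128 × 231.225803 = 2224.652930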